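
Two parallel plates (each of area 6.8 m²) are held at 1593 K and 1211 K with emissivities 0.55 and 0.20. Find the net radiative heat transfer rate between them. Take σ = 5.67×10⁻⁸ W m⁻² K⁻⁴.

For two large parallel gray plates, q = σ(T₁⁴ − T₂⁴) / (1/ε₁ + 1/ε₂ − 1).
1/ε₁ + 1/ε₂ − 1 = 1/0.55 + 1/0.20 − 1 = 5.818.
T₁⁴ − T₂⁴ = 6.44×10^12 − 2.15×10^12 = 4.29×10^12 K⁴.
q = 5.67×10⁻⁸ × 4.29×10^12 / 5.818 = 41800 W/m².
Q = q·A = 41800 × 6.8 = 2.84×10^5 W.

Q ≈ 2.84×10^5 W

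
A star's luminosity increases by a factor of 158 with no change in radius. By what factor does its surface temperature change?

P ∝ T⁴ ⇒ T ∝ P^(1/4), so T scales by (158)^(1/4) = 3.55.

factor ≈ 3.55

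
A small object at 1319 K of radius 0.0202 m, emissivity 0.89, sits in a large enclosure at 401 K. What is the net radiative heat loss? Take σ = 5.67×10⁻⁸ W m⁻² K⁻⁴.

A = 4πr² = 4π × (0.0202)² = 5.13×10^-3 m².
Q = εσA(T⁴ − T_s⁴). T⁴ − T_s⁴ = (1319)⁴ − (401)⁴ = 3.03×10^12 − 2.59×10^10 = 3.00×10^12 K⁴.
Q = 0.89 × 5.67×10⁻⁸ × 5.13×10^-3 × 3.00×10^12 = 776 W.

Q ≈ 776 W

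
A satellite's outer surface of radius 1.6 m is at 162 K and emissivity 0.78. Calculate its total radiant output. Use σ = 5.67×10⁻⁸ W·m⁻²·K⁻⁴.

A = 4πr² = 4π × (1.6)² = 32.2 m².
Stefan–Boltzmann: P = εσAT⁴ = 0.78 × 5.67×10⁻⁸ × 32.2 × (162)⁴ = 0.78 × 5.67×10⁻⁸ × 32.2 × 6.89×10^8.
P = 980 W.

P ≈ 980 W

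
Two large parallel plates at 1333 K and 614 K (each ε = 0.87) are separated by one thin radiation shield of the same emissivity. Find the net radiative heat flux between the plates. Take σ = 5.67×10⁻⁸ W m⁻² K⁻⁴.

q ≈ 65800 W/m²

Each of the 2 gaps contributes resistance (2/ε − 1) = 2/0.87 − 1 = 1.299; total = 2.598.
q = σ(T₁⁴ − T₂⁴) / 2.598 = 5.67×10⁻⁸ × 3.02×10^12 / 2.598 = 65800 W/m².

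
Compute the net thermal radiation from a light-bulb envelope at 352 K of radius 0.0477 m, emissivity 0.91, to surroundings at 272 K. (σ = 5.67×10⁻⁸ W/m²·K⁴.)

A = 4πr² = 4π × (0.0477)² = 0.0286 m².
Q = εσA(T⁴ − T_s⁴). T⁴ − T_s⁴ = (352)⁴ − (272)⁴ = 1.54×10^10 − 5.47×10^9 = 9.88×10^9 K⁴.
Q = 0.91 × 5.67×10⁻⁸ × 0.0286 × 9.88×10^9 = 14.6 W.

Q ≈ 14.6 W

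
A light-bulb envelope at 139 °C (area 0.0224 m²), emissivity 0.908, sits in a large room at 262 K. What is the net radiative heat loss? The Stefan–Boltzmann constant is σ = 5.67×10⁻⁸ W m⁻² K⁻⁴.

Q ≈ 27.8 W

Convert: 139 °C = 412 K.
Q = εσA(T⁴ − T_s⁴). T⁴ − T_s⁴ = (412)⁴ − (262)⁴ = 2.88×10^10 − 4.71×10^9 = 2.41×10^10 K⁴.
Q = 0.908 × 5.67×10⁻⁸ × 0.0224 × 2.41×10^10 = 27.8 W.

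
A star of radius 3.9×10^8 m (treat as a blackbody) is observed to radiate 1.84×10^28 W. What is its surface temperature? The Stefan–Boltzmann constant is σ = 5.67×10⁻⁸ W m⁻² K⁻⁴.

A = 4πr² = 4π × (3.9×10^8)² = 1.91×10^18 m².
From P = σAT⁴, T = (P / σA)^(1/4) = (1.84×10^28 / (5.67×10⁻⁸ × 1.91×10^18))^(1/4).
T = (1.70×10^17)^(1/4) = 20300 K.

T ≈ 20300 K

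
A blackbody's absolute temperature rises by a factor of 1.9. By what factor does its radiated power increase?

P ∝ T⁴, so the power scales as (1.9)⁴ = 13.0.

factor ≈ 13.0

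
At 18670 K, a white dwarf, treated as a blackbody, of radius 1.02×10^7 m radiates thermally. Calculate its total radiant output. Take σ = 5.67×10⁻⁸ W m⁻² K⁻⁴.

P ≈ 9.01×10^24 W

A = 4πr² = 4π × (1.02×10^7)² = 1.31×10^15 m².
P = σAT⁴ = 5.67×10⁻⁸ × 1.31×10^15 × (18670)⁴ = 5.67×10⁻⁸ × 1.31×10^15 × 1.22×10^17.
P = 9.01×10^24 W.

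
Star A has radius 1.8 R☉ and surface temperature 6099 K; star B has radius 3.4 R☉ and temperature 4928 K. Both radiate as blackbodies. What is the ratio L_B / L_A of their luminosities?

L = 4πR²σT⁴ ∝ R²T⁴, so L_B/L_A = (3.4/1.8)² × (4928/6099)⁴ = 3.57 × 0.426 = 1.52.

L_B/L_A ≈ 1.52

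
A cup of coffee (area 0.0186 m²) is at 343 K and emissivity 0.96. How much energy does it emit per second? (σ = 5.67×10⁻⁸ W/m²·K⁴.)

P ≈ 14.0 W

P = εσAT⁴ = 0.96 × 5.67×10⁻⁸ × 0.0186 × (343)⁴ = 0.96 × 5.67×10⁻⁸ × 0.0186 × 1.38×10^10.
P = 14.0 W.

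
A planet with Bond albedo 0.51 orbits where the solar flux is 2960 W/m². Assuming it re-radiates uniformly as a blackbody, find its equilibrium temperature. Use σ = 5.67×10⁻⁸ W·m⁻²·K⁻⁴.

Power absorbed = (1−a)S·πR²; power emitted = 4πR²σT⁴. Equating and cancelling πR²:
T = ((1−a)S / 4σ)^(1/4) = (1450 / (4 × 5.67×10⁻⁸))^(1/4) = (6.40×10^9)^(1/4).
T = 283 K.

T ≈ 283 K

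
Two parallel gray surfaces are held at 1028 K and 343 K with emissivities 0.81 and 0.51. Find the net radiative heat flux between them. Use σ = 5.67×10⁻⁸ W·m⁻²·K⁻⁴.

For two large parallel gray plates, q = σ(T₁⁴ − T₂⁴) / (1/ε₁ + 1/ε₂ − 1).
1/ε₁ + 1/ε₂ − 1 = 1/0.81 + 1/0.51 − 1 = 2.195.
T₁⁴ − T₂⁴ = 1.12×10^12 − 1.38×10^10 = 1.10×10^12 K⁴.
q = 5.67×10⁻⁸ × 1.10×10^12 / 2.195 = 28500 W/m².

q ≈ 28500 W/m²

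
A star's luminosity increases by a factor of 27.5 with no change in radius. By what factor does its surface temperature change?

P ∝ T⁴ ⇒ T ∝ P^(1/4), so T scales by (27.5)^(1/4) = 2.29.

factor ≈ 2.29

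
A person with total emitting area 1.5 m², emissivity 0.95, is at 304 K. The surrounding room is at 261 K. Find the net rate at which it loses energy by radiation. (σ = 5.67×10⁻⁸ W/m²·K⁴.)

Q = εσA(T⁴ − T_s⁴). T⁴ − T_s⁴ = (304)⁴ − (261)⁴ = 8.54×10^9 − 4.64×10^9 = 3.90×10^9 K⁴.
Q = 0.95 × 5.67×10⁻⁸ × 1.50 × 3.90×10^9 = 315 W.

Q ≈ 315 W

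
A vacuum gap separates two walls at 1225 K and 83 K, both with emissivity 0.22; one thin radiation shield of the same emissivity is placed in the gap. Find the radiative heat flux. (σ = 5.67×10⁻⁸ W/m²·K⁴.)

q ≈ 7890 W/m²

Each of the 2 gaps contributes resistance (2/ε − 1) = 2/0.22 − 1 = 8.091; total = 16.18.
q = σ(T₁⁴ − T₂⁴) / 16.18 = 5.67×10⁻⁸ × 2.25×10^12 / 16.18 = 7890 W/m².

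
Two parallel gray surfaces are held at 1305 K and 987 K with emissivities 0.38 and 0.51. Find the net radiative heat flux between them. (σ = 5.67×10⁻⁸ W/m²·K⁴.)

For two large parallel gray plates, q = σ(T₁⁴ − T₂⁴) / (1/ε₁ + 1/ε₂ − 1).
1/ε₁ + 1/ε₂ − 1 = 1/0.38 + 1/0.51 − 1 = 3.592.
T₁⁴ − T₂⁴ = 2.90×10^12 − 9.49×10^11 = 1.95×10^12 K⁴.
q = 5.67×10⁻⁸ × 1.95×10^12 / 3.592 = 30800 W/m².

q ≈ 30800 W/m²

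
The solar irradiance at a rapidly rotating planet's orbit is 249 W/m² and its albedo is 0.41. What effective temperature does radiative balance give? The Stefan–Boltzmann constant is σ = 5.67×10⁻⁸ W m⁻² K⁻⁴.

Power absorbed = (1−a)S·πR²; power emitted = 4πR²σT⁴. Equating and cancelling πR²:
T = ((1−a)S / 4σ)^(1/4) = (147 / (4 × 5.67×10⁻⁸))^(1/4) = (6.48×10^8)^(1/4).
T = 160 K.

T ≈ 160 K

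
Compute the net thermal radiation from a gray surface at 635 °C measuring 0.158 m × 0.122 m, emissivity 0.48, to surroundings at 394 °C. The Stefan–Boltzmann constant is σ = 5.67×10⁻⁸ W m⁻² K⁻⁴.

A = 0.158 × 0.122 = 0.0193 m².
Convert: 635 °C = 908 K; 394 °C = 667 K.
Q = εσA(T⁴ − T_s⁴). T⁴ − T_s⁴ = (908)⁴ − (667)⁴ = 6.80×10^11 − 1.98×10^11 = 4.82×10^11 K⁴.
Q = 0.48 × 5.67×10⁻⁸ × 0.0193 × 4.82×10^11 = 253 W.

Q ≈ 253 W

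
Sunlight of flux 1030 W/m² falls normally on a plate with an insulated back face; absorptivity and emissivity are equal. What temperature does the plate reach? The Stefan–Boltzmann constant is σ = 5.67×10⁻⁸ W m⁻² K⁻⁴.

Absorbed flux αS = emitted flux εσT⁴ (one radiating face); with α = ε, T = (S/σ)^(1/4).
T = (1030 / 5.67×10⁻⁸)^(1/4) = (1.82×10^10)^(1/4).
T = 367 K.

T ≈ 367 K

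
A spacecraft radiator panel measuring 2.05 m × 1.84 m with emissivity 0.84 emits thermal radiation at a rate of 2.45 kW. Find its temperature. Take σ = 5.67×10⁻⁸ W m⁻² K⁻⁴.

T ≈ 342 K

A = 2.05 × 1.84 = 3.77 m².
From P = εσAT⁴, T = (P / εσA)^(1/4) = (2450 / (0.84 × 5.67×10⁻⁸ × 3.77))^(1/4).
T = (1.36×10^10)^(1/4) = 342 K.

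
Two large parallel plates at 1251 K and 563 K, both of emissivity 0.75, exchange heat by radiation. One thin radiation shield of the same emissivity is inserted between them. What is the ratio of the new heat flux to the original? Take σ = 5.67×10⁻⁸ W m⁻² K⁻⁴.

With N identical shields there are N+1 = 2 gaps in series, each with the same radiative resistance, so the flux falls to 1/(N+1) of its unshielded value.

ratio ≈ 0.500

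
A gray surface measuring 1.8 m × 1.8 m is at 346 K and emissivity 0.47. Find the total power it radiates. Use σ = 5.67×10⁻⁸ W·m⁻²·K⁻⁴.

A = 1.8 × 1.8 = 3.24 m².
P = εσAT⁴ = 0.47 × 5.67×10⁻⁸ × 3.24 × (346)⁴ = 0.47 × 5.67×10⁻⁸ × 3.24 × 1.43×10^10.
P = 1240 W.

P ≈ 1240 W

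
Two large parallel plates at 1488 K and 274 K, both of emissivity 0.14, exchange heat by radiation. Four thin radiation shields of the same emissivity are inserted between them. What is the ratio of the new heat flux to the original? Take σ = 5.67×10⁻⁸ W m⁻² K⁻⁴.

With N identical shields there are N+1 = 5 gaps in series, each with the same radiative resistance, so the flux falls to 1/(N+1) of its unshielded value.

ratio ≈ 0.200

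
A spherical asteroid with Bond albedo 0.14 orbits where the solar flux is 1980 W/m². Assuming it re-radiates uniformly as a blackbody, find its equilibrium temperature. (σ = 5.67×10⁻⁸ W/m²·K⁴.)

Power absorbed = (1−a)S·πR²; power emitted = 4πR²σT⁴. Equating and cancelling πR²:
T = ((1−a)S / 4σ)^(1/4) = (1700 / (4 × 5.67×10⁻⁸))^(1/4) = (7.51×10^9)^(1/4).
T = 294 K.

T ≈ 294 K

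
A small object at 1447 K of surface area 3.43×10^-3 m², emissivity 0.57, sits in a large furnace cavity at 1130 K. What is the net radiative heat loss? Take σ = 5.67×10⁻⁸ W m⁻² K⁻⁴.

Q ≈ 305 W

Q = εσA(T⁴ − T_s⁴). T⁴ − T_s⁴ = (1447)⁴ − (1130)⁴ = 4.38×10^12 − 1.63×10^12 = 2.75×10^12 K⁴.
Q = 0.57 × 5.67×10⁻⁸ × 3.43×10^-3 × 2.75×10^12 = 305 W.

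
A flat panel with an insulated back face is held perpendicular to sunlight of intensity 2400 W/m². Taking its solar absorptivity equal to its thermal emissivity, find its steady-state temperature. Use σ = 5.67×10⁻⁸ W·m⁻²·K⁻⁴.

Absorbed flux αS = emitted flux εσT⁴ (one radiating face); with α = ε, T = (S/σ)^(1/4).
T = (2400 / 5.67×10⁻⁸)^(1/4) = (4.23×10^10)^(1/4).
T = 454 K.

T ≈ 454 K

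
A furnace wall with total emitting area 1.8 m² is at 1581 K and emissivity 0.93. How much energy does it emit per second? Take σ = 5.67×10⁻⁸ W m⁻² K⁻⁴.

P = εσAT⁴ = 0.93 × 5.67×10⁻⁸ × 1.80 × (1581)⁴ = 0.93 × 5.67×10⁻⁸ × 1.80 × 6.25×10^12.
P = 5.93×10^5 W.

P ≈ 5.93×10^5 W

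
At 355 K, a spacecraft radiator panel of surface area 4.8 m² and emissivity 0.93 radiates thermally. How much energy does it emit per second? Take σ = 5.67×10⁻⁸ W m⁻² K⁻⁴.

Stefan–Boltzmann: P = εσAT⁴ = 0.93 × 5.67×10⁻⁸ × 4.80 × (355)⁴ = 0.93 × 5.67×10⁻⁸ × 4.80 × 1.59×10^10.
P = 4020 W.

P ≈ 4020 W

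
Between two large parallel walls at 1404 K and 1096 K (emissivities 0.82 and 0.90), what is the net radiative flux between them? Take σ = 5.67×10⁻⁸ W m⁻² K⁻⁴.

q ≈ 1.04×10^5 W/m²

For two large parallel gray plates, q = σ(T₁⁴ − T₂⁴) / (1/ε₁ + 1/ε₂ − 1).
1/ε₁ + 1/ε₂ − 1 = 1/0.82 + 1/0.90 − 1 = 1.331.
T₁⁴ − T₂⁴ = 3.89×10^12 − 1.44×10^12 = 2.44×10^12 K⁴.
q = 5.67×10⁻⁸ × 2.44×10^12 / 1.331 = 1.04×10^5 W/m².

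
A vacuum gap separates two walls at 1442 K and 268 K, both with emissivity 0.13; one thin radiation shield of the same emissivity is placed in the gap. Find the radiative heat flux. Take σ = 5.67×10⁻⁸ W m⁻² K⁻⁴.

q ≈ 8510 W/m²

Each of the 2 gaps contributes resistance (2/ε − 1) = 2/0.13 − 1 = 14.38; total = 28.77.
q = σ(T₁⁴ − T₂⁴) / 28.77 = 5.67×10⁻⁸ × 4.32×10^12 / 28.77 = 8510 W/m².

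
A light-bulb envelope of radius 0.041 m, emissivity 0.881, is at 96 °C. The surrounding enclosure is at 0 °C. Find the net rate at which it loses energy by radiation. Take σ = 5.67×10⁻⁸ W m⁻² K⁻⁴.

A = 4πr² = 4π × (0.041)² = 0.0211 m².
Convert: 96 °C = 369 K; 0 °C = 273 K.
Q = εσA(T⁴ − T_s⁴). T⁴ − T_s⁴ = (369)⁴ − (273)⁴ = 1.85×10^10 − 5.55×10^9 = 1.30×10^10 K⁴.
Q = 0.881 × 5.67×10⁻⁸ × 0.0211 × 1.30×10^10 = 13.7 W.

Q ≈ 13.7 W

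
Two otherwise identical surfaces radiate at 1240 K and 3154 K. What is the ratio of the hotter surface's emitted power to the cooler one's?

P ∝ T⁴, so the ratio is (3154/1240)⁴ = (2.544)⁴ = 41.9.

ratio ≈ 41.9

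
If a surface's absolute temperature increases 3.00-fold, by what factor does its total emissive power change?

factor ≈ 81.0

P ∝ T⁴, so the power scales as (3.00)⁴ = 81.0.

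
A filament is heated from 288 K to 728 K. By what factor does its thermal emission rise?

P ∝ T⁴, so the ratio is (728/288)⁴ = (2.528)⁴ = 40.8.

ratio ≈ 40.8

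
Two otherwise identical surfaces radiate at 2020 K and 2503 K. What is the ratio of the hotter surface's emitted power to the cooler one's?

P ∝ T⁴, so the ratio is (2503/2020)⁴ = (1.239)⁴ = 2.36.

ratio ≈ 2.36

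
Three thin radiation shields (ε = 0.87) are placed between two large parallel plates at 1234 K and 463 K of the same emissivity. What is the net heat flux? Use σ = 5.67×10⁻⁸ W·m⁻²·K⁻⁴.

q ≈ 24800 W/m²

Each of the 4 gaps contributes resistance (2/ε − 1) = 2/0.87 − 1 = 1.299; total = 5.195.
q = σ(T₁⁴ − T₂⁴) / 5.195 = 5.67×10⁻⁸ × 2.27×10^12 / 5.195 = 24800 W/m².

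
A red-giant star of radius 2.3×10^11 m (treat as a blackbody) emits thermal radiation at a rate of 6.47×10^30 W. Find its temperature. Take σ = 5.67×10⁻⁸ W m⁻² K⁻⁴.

T ≈ 3620 K

A = 4πr² = 4π × (2.3×10^11)² = 6.65×10^23 m².
From P = σAT⁴, T = (P / σA)^(1/4) = (6.47×10^30 / (5.67×10⁻⁸ × 6.65×10^23))^(1/4).
T = (1.72×10^14)^(1/4) = 3620 K.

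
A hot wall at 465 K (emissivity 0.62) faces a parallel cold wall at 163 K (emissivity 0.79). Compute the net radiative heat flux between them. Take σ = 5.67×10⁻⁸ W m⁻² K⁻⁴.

q ≈ 1390 W/m²

For two large parallel gray plates, q = σ(T₁⁴ − T₂⁴) / (1/ε₁ + 1/ε₂ − 1).
1/ε₁ + 1/ε₂ − 1 = 1/0.62 + 1/0.79 − 1 = 1.879.
T₁⁴ − T₂⁴ = 4.68×10^10 − 7.06×10^8 = 4.60×10^10 K⁴.
q = 5.67×10⁻⁸ × 4.60×10^10 / 1.879 = 1390 W/m².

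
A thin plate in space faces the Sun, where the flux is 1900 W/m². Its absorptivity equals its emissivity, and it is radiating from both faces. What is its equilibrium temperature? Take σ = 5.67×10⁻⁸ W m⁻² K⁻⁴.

T ≈ 360 K

Absorbed flux αS = emitted flux 2εσT⁴ per unit area; with α = ε this gives T = (S/2σ)^(1/4).
T = (1900 / (2 × 5.67×10⁻⁸))^(1/4) = (1.68×10^10)^(1/4).
T = 360 K.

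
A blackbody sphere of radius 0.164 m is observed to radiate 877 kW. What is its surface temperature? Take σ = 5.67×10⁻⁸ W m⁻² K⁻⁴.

T ≈ 2600 K

A = 4πr² = 4π × (0.164)² = 0.338 m².
From P = σAT⁴, T = (P / σA)^(1/4) = (8.77×10^5 / (5.67×10⁻⁸ × 0.338))^(1/4).
T = (4.58×10^13)^(1/4) = 2600 K.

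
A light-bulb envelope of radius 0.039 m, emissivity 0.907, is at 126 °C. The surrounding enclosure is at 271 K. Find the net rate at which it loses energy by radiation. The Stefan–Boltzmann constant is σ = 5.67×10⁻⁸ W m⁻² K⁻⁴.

Q ≈ 19.6 W

A = 4πr² = 4π × (0.039)² = 0.0191 m².
Convert: 126 °C = 399 K.
Q = εσA(T⁴ − T_s⁴). T⁴ − T_s⁴ = (399)⁴ − (271)⁴ = 2.53×10^10 − 5.39×10^9 = 2.00×10^10 K⁴.
Q = 0.907 × 5.67×10⁻⁸ × 0.0191 × 2.00×10^10 = 19.6 W.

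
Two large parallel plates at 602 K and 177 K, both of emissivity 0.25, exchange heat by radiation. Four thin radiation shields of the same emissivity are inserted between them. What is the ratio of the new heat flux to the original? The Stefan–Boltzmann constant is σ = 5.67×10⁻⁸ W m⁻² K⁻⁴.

ratio ≈ 0.200

With N identical shields there are N+1 = 5 gaps in series, each with the same radiative resistance, so the flux falls to 1/(N+1) of its unshielded value.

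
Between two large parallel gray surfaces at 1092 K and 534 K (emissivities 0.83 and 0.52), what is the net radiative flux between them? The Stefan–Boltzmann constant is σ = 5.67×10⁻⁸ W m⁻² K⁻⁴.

q ≈ 35700 W/m²

For two large parallel gray plates, q = σ(T₁⁴ − T₂⁴) / (1/ε₁ + 1/ε₂ − 1).
1/ε₁ + 1/ε₂ − 1 = 1/0.83 + 1/0.52 − 1 = 2.128.
T₁⁴ − T₂⁴ = 1.42×10^12 − 8.13×10^10 = 1.34×10^12 K⁴.
q = 5.67×10⁻⁸ × 1.34×10^12 / 2.128 = 35700 W/m².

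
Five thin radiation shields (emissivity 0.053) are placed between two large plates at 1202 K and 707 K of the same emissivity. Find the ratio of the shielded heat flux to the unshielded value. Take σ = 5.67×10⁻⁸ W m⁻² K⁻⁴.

With N identical shields there are N+1 = 6 gaps in series, each with the same radiative resistance, so the flux falls to 1/(N+1) of its unshielded value.

ratio ≈ 0.167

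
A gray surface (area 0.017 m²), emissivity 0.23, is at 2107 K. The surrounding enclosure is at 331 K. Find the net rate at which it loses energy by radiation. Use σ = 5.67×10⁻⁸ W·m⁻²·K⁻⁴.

Q ≈ 4370 W

Q = εσA(T⁴ − T_s⁴). T⁴ − T_s⁴ = (2107)⁴ − (331)⁴ = 1.97×10^13 − 1.20×10^10 = 1.97×10^13 K⁴.
Q = 0.23 × 5.67×10⁻⁸ × 0.0170 × 1.97×10^13 = 4370 W.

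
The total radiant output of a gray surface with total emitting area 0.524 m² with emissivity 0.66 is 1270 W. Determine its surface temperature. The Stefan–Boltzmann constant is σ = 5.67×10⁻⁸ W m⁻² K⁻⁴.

T ≈ 504 K

From P = εσAT⁴, T = (P / εσA)^(1/4) = (1270 / (0.66 × 5.67×10⁻⁸ × 0.524))^(1/4).
T = (6.48×10^10)^(1/4) = 504 K.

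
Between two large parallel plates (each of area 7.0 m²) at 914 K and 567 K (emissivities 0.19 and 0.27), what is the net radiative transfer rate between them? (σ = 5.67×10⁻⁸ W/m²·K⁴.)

Q ≈ 29600 W

For two large parallel gray plates, q = σ(T₁⁴ − T₂⁴) / (1/ε₁ + 1/ε₂ − 1).
1/ε₁ + 1/ε₂ − 1 = 1/0.19 + 1/0.27 − 1 = 7.967.
T₁⁴ − T₂⁴ = 6.98×10^11 − 1.03×10^11 = 5.95×10^11 K⁴.
q = 5.67×10⁻⁸ × 5.95×10^11 / 7.967 = 4230 W/m².
Q = q·A = 4230 × 7.0 = 29600 W.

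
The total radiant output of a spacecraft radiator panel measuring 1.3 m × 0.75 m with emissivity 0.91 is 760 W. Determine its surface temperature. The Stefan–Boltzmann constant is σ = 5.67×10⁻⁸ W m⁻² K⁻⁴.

T ≈ 351 K

A = 1.3 × 0.75 = 0.975 m².
From P = εσAT⁴, T = (P / εσA)^(1/4) = (760 / (0.91 × 5.67×10⁻⁸ × 0.975))^(1/4).
T = (1.51×10^10)^(1/4) = 351 K.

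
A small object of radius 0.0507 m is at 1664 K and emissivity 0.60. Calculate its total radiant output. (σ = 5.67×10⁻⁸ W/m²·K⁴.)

A = 4πr² = 4π × (0.0507)² = 0.0323 m².
P = εσAT⁴ = 0.60 × 5.67×10⁻⁸ × 0.0323 × (1664)⁴ = 0.60 × 5.67×10⁻⁸ × 0.0323 × 7.67×10^12.
P = 8430 W.

P ≈ 8430 W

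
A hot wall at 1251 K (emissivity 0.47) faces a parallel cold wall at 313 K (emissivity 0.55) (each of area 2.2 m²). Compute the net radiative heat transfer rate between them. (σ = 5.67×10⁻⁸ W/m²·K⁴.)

For two large parallel gray plates, q = σ(T₁⁴ − T₂⁴) / (1/ε₁ + 1/ε₂ − 1).
1/ε₁ + 1/ε₂ − 1 = 1/0.47 + 1/0.55 − 1 = 2.946.
T₁⁴ − T₂⁴ = 2.45×10^12 − 9.60×10^9 = 2.44×10^12 K⁴.
q = 5.67×10⁻⁸ × 2.44×10^12 / 2.946 = 47000 W/m².
Q = q·A = 47000 × 2.2 = 1.03×10^5 W.

Q ≈ 1.03×10^5 W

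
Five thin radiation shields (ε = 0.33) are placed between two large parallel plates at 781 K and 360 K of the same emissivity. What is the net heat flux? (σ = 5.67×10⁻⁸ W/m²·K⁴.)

q ≈ 663 W/m²

Each of the 6 gaps contributes resistance (2/ε − 1) = 2/0.33 − 1 = 5.061; total = 30.36.
q = σ(T₁⁴ − T₂⁴) / 30.36 = 5.67×10⁻⁸ × 3.55×10^11 / 30.36 = 663 W/m².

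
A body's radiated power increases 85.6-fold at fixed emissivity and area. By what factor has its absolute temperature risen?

factor ≈ 3.04

P ∝ T⁴ ⇒ T ∝ P^(1/4), so T scales by (85.6)^(1/4) = 3.04.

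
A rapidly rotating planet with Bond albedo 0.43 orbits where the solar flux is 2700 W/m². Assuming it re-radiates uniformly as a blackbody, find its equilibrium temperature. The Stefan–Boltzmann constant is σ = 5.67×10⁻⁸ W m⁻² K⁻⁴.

Power absorbed = (1−a)S·πR²; power emitted = 4πR²σT⁴. Equating and cancelling πR²:
T = ((1−a)S / 4σ)^(1/4) = (1540 / (4 × 5.67×10⁻⁸))^(1/4) = (6.79×10^9)^(1/4).
T = 287 K.

T ≈ 287 K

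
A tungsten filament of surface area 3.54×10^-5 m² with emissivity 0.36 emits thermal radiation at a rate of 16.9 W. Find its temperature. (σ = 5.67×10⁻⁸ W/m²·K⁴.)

From P = εσAT⁴, T = (P / εσA)^(1/4) = (16.9 / (0.36 × 5.67×10⁻⁸ × 3.54×10^-5))^(1/4).
T = (2.34×10^13)^(1/4) = 2200 K.

T ≈ 2200 K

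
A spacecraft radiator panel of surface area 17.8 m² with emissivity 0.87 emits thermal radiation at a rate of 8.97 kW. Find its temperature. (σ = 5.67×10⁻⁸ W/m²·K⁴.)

From P = εσAT⁴, T = (P / εσA)^(1/4) = (8970 / (0.87 × 5.67×10⁻⁸ × 17.8))^(1/4).
T = (1.02×10^10)^(1/4) = 318 K.

T ≈ 318 K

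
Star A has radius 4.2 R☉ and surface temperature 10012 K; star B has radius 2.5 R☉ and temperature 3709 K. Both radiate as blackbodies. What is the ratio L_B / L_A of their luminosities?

L_B/L_A ≈ 6.67×10^-3

L = 4πR²σT⁴ ∝ R²T⁴, so L_B/L_A = (2.5/4.2)² × (3709/10012)⁴ = 0.354 × 0.0188 = 6.67×10^-3.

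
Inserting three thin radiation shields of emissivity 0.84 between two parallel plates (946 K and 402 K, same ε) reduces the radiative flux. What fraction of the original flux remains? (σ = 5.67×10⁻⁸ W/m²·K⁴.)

With N identical shields there are N+1 = 4 gaps in series, each with the same radiative resistance, so the flux falls to 1/(N+1) of its unshielded value.

ratio ≈ 0.250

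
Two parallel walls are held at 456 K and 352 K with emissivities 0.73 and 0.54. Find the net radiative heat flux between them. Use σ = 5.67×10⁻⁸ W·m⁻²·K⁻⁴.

For two large parallel gray plates, q = σ(T₁⁴ − T₂⁴) / (1/ε₁ + 1/ε₂ − 1).
1/ε₁ + 1/ε₂ − 1 = 1/0.73 + 1/0.54 − 1 = 2.222.
T₁⁴ − T₂⁴ = 4.32×10^10 − 1.54×10^10 = 2.79×10^10 K⁴.
q = 5.67×10⁻⁸ × 2.79×10^10 / 2.222 = 712 W/m².

q ≈ 712 W/m²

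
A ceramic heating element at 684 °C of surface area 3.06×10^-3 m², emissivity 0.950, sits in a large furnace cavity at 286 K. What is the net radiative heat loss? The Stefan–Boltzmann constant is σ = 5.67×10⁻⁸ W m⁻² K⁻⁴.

Convert: 684 °C = 957 K.
Q = εσA(T⁴ − T_s⁴). T⁴ − T_s⁴ = (957)⁴ − (286)⁴ = 8.39×10^11 − 6.69×10^9 = 8.32×10^11 K⁴.
Q = 0.950 × 5.67×10⁻⁸ × 3.06×10^-3 × 8.32×10^11 = 137 W.

Q ≈ 137 W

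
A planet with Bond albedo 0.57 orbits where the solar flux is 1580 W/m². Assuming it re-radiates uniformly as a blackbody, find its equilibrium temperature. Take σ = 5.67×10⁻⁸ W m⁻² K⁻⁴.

Power absorbed = (1−a)S·πR²; power emitted = 4πR²σT⁴. Equating and cancelling πR²:
T = ((1−a)S / 4σ)^(1/4) = (679 / (4 × 5.67×10⁻⁸))^(1/4) = (3.00×10^9)^(1/4).
T = 234 K.

T ≈ 234 K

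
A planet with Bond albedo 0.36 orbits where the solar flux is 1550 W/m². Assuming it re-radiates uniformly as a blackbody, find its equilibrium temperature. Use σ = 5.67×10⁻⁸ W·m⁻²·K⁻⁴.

T ≈ 257 K

Power absorbed = (1−a)S·πR²; power emitted = 4πR²σT⁴. Equating and cancelling πR²:
T = ((1−a)S / 4σ)^(1/4) = (992 / (4 × 5.67×10⁻⁸))^(1/4) = (4.37×10^9)^(1/4).
T = 257 K.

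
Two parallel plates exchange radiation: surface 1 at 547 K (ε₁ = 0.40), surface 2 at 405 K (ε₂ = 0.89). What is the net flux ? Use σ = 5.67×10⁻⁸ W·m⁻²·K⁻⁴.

For two large parallel gray plates, q = σ(T₁⁴ − T₂⁴) / (1/ε₁ + 1/ε₂ − 1).
1/ε₁ + 1/ε₂ − 1 = 1/0.40 + 1/0.89 − 1 = 2.624.
T₁⁴ − T₂⁴ = 8.95×10^10 − 2.69×10^10 = 6.26×10^10 K⁴.
q = 5.67×10⁻⁸ × 6.26×10^10 / 2.624 = 1350 W/m².

q ≈ 1350 W/m²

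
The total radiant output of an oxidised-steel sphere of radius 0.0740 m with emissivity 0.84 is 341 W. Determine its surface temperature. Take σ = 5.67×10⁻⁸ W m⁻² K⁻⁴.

T ≈ 568 K

A = 4πr² = 4π × (0.0740)² = 0.0688 m².
From P = εσAT⁴, T = (P / εσA)^(1/4) = (341 / (0.84 × 5.67×10⁻⁸ × 0.0688))^(1/4).
T = (1.04×10^11)^(1/4) = 568 K.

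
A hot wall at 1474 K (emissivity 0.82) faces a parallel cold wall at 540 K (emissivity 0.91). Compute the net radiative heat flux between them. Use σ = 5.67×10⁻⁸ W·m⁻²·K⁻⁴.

For two large parallel gray plates, q = σ(T₁⁴ − T₂⁴) / (1/ε₁ + 1/ε₂ − 1).
1/ε₁ + 1/ε₂ − 1 = 1/0.82 + 1/0.91 − 1 = 1.318.
T₁⁴ − T₂⁴ = 4.72×10^12 − 8.50×10^10 = 4.64×10^12 K⁴.
q = 5.67×10⁻⁸ × 4.64×10^12 / 1.318 = 1.99×10^5 W/m².

q ≈ 1.99×10^5 W/m²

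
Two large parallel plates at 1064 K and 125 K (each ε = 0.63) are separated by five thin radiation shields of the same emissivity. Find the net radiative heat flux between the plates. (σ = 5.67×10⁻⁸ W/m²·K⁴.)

q ≈ 5570 W/m²

Each of the 6 gaps contributes resistance (2/ε − 1) = 2/0.63 − 1 = 2.175; total = 13.05.
q = σ(T₁⁴ − T₂⁴) / 13.05 = 5.67×10⁻⁸ × 1.28×10^12 / 13.05 = 5570 W/m².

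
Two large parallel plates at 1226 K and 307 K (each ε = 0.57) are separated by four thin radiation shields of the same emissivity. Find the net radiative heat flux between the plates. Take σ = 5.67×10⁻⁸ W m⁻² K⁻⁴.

q ≈ 10200 W/m²

Each of the 5 gaps contributes resistance (2/ε − 1) = 2/0.57 − 1 = 2.509; total = 12.54.
q = σ(T₁⁴ − T₂⁴) / 12.54 = 5.67×10⁻⁸ × 2.25×10^12 / 12.54 = 10200 W/m².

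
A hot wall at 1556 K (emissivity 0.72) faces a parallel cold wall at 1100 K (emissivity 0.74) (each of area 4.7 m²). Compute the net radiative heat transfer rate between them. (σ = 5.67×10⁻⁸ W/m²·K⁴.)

Q ≈ 6.73×10^5 W

For two large parallel gray plates, q = σ(T₁⁴ − T₂⁴) / (1/ε₁ + 1/ε₂ − 1).
1/ε₁ + 1/ε₂ − 1 = 1/0.72 + 1/0.74 − 1 = 1.740.
T₁⁴ − T₂⁴ = 5.86×10^12 − 1.46×10^12 = 4.40×10^12 K⁴.
q = 5.67×10⁻⁸ × 4.40×10^12 / 1.740 = 1.43×10^5 W/m².
Q = q·A = 1.43×10^5 × 4.7 = 6.73×10^5 W.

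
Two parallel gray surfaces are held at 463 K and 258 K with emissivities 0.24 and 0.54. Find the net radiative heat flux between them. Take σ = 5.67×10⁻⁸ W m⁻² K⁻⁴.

q ≈ 469 W/m²

For two large parallel gray plates, q = σ(T₁⁴ − T₂⁴) / (1/ε₁ + 1/ε₂ − 1).
1/ε₁ + 1/ε₂ − 1 = 1/0.24 + 1/0.54 − 1 = 5.019.
T₁⁴ − T₂⁴ = 4.60×10^10 − 4.43×10^9 = 4.15×10^10 K⁴.
q = 5.67×10⁻⁸ × 4.15×10^10 / 5.019 = 469 W/m².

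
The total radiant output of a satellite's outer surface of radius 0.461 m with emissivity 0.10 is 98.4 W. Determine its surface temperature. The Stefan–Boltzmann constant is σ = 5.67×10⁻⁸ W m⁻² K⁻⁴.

A = 4πr² = 4π × (0.461)² = 2.67 m².
From P = εσAT⁴, T = (P / εσA)^(1/4) = (98.4 / (0.10 × 5.67×10⁻⁸ × 2.67))^(1/4).
T = (6.50×10^9)^(1/4) = 284 K.

T ≈ 284 K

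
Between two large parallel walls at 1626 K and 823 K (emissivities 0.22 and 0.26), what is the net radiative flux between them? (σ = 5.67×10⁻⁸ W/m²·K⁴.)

For two large parallel gray plates, q = σ(T₁⁴ − T₂⁴) / (1/ε₁ + 1/ε₂ − 1).
1/ε₁ + 1/ε₂ − 1 = 1/0.22 + 1/0.26 − 1 = 7.392.
T₁⁴ − T₂⁴ = 6.99×10^12 − 4.59×10^11 = 6.53×10^12 K⁴.
q = 5.67×10⁻⁸ × 6.53×10^12 / 7.392 = 50100 W/m².

q ≈ 50100 W/m²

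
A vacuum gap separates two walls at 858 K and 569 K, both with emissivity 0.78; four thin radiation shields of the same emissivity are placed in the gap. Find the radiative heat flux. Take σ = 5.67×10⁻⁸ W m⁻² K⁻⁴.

q ≈ 3170 W/m²

Each of the 5 gaps contributes resistance (2/ε − 1) = 2/0.78 − 1 = 1.564; total = 7.821.
q = σ(T₁⁴ − T₂⁴) / 7.821 = 5.67×10⁻⁸ × 4.37×10^11 / 7.821 = 3170 W/m².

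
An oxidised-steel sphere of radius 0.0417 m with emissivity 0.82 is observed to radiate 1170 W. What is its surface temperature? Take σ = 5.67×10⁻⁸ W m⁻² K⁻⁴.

T ≈ 1040 K

A = 4πr² = 4π × (0.0417)² = 0.0219 m².
From P = εσAT⁴, T = (P / εσA)^(1/4) = (1170 / (0.82 × 5.67×10⁻⁸ × 0.0219))^(1/4).
T = (1.15×10^12)^(1/4) = 1040 K.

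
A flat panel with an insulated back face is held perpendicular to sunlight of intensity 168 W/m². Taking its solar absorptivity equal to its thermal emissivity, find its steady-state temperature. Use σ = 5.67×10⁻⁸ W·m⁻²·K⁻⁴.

Absorbed flux αS = emitted flux εσT⁴ (one radiating face); with α = ε, T = (S/σ)^(1/4).
T = (168 / 5.67×10⁻⁸)^(1/4) = (2.96×10^9)^(1/4).
T = 233 K.

T ≈ 233 K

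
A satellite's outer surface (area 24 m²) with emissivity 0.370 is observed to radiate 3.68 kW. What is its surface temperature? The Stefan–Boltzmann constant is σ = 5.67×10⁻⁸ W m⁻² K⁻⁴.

T ≈ 292 K

From P = εσAT⁴, T = (P / εσA)^(1/4) = (3680 / (0.370 × 5.67×10⁻⁸ × 24.0))^(1/4).
T = (7.31×10^9)^(1/4) = 292 K.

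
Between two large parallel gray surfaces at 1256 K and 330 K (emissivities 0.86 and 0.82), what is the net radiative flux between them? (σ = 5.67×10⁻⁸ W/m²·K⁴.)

For two large parallel gray plates, q = σ(T₁⁴ − T₂⁴) / (1/ε₁ + 1/ε₂ − 1).
1/ε₁ + 1/ε₂ − 1 = 1/0.86 + 1/0.82 − 1 = 1.382.
T₁⁴ − T₂⁴ = 2.49×10^12 − 1.19×10^10 = 2.48×10^12 K⁴.
q = 5.67×10⁻⁸ × 2.48×10^12 / 1.382 = 1.02×10^5 W/m².

q ≈ 1.02×10^5 W/m²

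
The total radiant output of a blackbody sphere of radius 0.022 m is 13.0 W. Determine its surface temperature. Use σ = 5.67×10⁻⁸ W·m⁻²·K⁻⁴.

T ≈ 441 K

A = 4πr² = 4π × (0.022)² = 6.08×10^-3 m².
From P = σAT⁴, T = (P / σA)^(1/4) = (13.0 / (5.67×10⁻⁸ × 6.08×10^-3))^(1/4).
T = (3.77×10^10)^(1/4) = 441 K.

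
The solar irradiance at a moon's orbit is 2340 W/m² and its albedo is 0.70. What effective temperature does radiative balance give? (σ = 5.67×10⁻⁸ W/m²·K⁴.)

T ≈ 236 K

Power absorbed = (1−a)S·πR²; power emitted = 4πR²σT⁴. Equating and cancelling πR²:
T = ((1−a)S / 4σ)^(1/4) = (702 / (4 × 5.67×10⁻⁸))^(1/4) = (3.10×10^9)^(1/4).
T = 236 K.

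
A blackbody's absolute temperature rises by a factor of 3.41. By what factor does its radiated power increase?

factor ≈ 135

P ∝ T⁴, so the power scales as (3.41)⁴ = 135.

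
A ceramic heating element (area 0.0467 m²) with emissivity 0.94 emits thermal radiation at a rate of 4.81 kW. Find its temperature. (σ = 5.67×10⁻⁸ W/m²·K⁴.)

From P = εσAT⁴, T = (P / εσA)^(1/4) = (4810 / (0.94 × 5.67×10⁻⁸ × 0.0467))^(1/4).
T = (1.93×10^12)^(1/4) = 1180 K.

T ≈ 1180 K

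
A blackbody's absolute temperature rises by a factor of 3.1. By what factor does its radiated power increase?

P ∝ T⁴, so the power scales as (3.1)⁴ = 92.4.

factor ≈ 92.4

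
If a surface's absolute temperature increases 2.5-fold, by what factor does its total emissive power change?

factor ≈ 39.1

P ∝ T⁴, so the power scales as (2.5)⁴ = 39.1.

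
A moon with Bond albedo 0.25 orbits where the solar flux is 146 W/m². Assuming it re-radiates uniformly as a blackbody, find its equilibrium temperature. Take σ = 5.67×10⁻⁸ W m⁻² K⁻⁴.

Power absorbed = (1−a)S·πR²; power emitted = 4πR²σT⁴. Equating and cancelling πR²:
T = ((1−a)S / 4σ)^(1/4) = (110 / (4 × 5.67×10⁻⁸))^(1/4) = (4.83×10^8)^(1/4).
T = 148 K.

T ≈ 148 K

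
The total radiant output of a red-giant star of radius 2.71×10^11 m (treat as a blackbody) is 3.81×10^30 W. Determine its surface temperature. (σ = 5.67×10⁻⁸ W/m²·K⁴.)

A = 4πr² = 4π × (2.71×10^11)² = 9.23×10^23 m².
From P = σAT⁴, T = (P / σA)^(1/4) = (3.81×10^30 / (5.67×10⁻⁸ × 9.23×10^23))^(1/4).
T = (7.28×10^13)^(1/4) = 2920 K.

T ≈ 2920 K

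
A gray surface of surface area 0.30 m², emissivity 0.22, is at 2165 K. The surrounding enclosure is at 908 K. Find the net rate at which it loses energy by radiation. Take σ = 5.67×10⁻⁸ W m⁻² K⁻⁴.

Q = εσA(T⁴ − T_s⁴). T⁴ − T_s⁴ = (2165)⁴ − (908)⁴ = 2.20×10^13 − 6.80×10^11 = 2.13×10^13 K⁴.
Q = 0.22 × 5.67×10⁻⁸ × 0.300 × 2.13×10^13 = 79700 W.

Q ≈ 79700 W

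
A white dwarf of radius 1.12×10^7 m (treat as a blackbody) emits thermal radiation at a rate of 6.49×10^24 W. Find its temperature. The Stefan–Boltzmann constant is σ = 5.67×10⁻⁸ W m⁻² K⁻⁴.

T ≈ 16400 K

A = 4πr² = 4π × (1.12×10^7)² = 1.58×10^15 m².
From P = σAT⁴, T = (P / σA)^(1/4) = (6.49×10^24 / (5.67×10⁻⁸ × 1.58×10^15))^(1/4).
T = (7.26×10^16)^(1/4) = 16400 K.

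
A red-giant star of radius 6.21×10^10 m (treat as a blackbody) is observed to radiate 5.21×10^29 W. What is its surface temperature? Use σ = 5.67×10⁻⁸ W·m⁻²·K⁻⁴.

T ≈ 3710 K

A = 4πr² = 4π × (6.21×10^10)² = 4.85×10^22 m².
From P = σAT⁴, T = (P / σA)^(1/4) = (5.21×10^29 / (5.67×10⁻⁸ × 4.85×10^22))^(1/4).
T = (1.90×10^14)^(1/4) = 3710 K.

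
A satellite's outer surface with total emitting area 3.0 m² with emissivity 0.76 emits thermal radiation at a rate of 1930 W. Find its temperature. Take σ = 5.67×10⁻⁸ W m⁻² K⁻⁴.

From P = εσAT⁴, T = (P / εσA)^(1/4) = (1930 / (0.76 × 5.67×10⁻⁸ × 3.00))^(1/4).
T = (1.49×10^10)^(1/4) = 350 K.

T ≈ 350 K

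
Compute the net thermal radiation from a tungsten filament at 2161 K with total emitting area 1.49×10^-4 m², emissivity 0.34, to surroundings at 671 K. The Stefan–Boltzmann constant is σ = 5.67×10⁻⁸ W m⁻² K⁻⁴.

Q ≈ 62.1 W

Q = εσA(T⁴ − T_s⁴). T⁴ − T_s⁴ = (2161)⁴ − (671)⁴ = 2.18×10^13 − 2.03×10^11 = 2.16×10^13 K⁴.
Q = 0.34 × 5.67×10⁻⁸ × 1.49×10^-4 × 2.16×10^13 = 62.1 W.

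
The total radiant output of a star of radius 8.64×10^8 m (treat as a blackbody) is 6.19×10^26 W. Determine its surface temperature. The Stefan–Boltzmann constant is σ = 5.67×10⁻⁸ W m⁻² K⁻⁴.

A = 4πr² = 4π × (8.64×10^8)² = 9.38×10^18 m².
From P = σAT⁴, T = (P / σA)^(1/4) = (6.19×10^26 / (5.67×10⁻⁸ × 9.38×10^18))^(1/4).
T = (1.16×10^15)^(1/4) = 5840 K.

T ≈ 5840 K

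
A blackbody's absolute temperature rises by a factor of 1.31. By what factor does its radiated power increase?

P ∝ T⁴, so the power scales as (1.31)⁴ = 2.94.

factor ≈ 2.94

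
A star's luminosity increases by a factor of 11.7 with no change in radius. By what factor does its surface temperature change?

P ∝ T⁴ ⇒ T ∝ P^(1/4), so T scales by (11.7)^(1/4) = 1.85.

factor ≈ 1.85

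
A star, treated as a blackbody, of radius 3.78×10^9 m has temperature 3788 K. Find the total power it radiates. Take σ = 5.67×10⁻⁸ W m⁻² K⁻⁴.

P ≈ 2.10×10^27 W

A = 4πr² = 4π × (3.78×10^9)² = 1.80×10^20 m².
P = σAT⁴ = 5.67×10⁻⁸ × 1.80×10^20 × (3788)⁴ = 5.67×10⁻⁸ × 1.80×10^20 × 2.06×10^14.
P = 2.10×10^27 W.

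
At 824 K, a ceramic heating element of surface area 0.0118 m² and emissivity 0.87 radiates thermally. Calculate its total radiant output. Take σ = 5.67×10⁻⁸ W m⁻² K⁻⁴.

P = εσAT⁴ = 0.87 × 5.67×10⁻⁸ × 0.0118 × (824)⁴ = 0.87 × 5.67×10⁻⁸ × 0.0118 × 4.61×10^11.
P = 268 W.

P ≈ 268 W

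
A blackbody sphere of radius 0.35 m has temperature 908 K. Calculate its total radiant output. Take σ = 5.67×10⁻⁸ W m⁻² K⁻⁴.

A = 4πr² = 4π × (0.35)² = 1.54 m².
P = σAT⁴ = 5.67×10⁻⁸ × 1.54 × (908)⁴ = 5.67×10⁻⁸ × 1.54 × 6.80×10^11.
P = 59300 W.

P ≈ 59300 W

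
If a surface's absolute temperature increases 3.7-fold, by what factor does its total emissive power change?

P ∝ T⁴, so the power scales as (3.7)⁴ = 187.

factor ≈ 187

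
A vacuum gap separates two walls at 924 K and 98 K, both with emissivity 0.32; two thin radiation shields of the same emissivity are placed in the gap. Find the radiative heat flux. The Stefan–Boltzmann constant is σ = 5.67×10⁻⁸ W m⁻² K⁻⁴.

Each of the 3 gaps contributes resistance (2/ε − 1) = 2/0.32 − 1 = 5.250; total = 15.75.
q = σ(T₁⁴ − T₂⁴) / 15.75 = 5.67×10⁻⁸ × 7.29×10^11 / 15.75 = 2620 W/m².

q ≈ 2620 W/m²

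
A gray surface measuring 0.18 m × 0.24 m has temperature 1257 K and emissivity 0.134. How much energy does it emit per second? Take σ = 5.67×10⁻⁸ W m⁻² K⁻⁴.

P ≈ 819 W

A = 0.18 × 0.24 = 0.0432 m².
P = εσAT⁴ = 0.134 × 5.67×10⁻⁸ × 0.0432 × (1257)⁴ = 0.134 × 5.67×10⁻⁸ × 0.0432 × 2.50×10^12.
P = 819 W.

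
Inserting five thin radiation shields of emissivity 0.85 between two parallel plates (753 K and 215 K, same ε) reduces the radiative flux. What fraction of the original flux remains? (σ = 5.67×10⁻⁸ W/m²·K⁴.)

With N identical shields there are N+1 = 6 gaps in series, each with the same radiative resistance, so the flux falls to 1/(N+1) of its unshielded value.

ratio ≈ 0.167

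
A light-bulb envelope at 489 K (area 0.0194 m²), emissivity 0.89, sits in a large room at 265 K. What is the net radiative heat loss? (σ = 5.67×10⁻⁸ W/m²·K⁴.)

Q = εσA(T⁴ − T_s⁴). T⁴ − T_s⁴ = (489)⁴ − (265)⁴ = 5.72×10^10 − 4.93×10^9 = 5.22×10^10 K⁴.
Q = 0.89 × 5.67×10⁻⁸ × 0.0194 × 5.22×10^10 = 51.1 W.

Q ≈ 51.1 W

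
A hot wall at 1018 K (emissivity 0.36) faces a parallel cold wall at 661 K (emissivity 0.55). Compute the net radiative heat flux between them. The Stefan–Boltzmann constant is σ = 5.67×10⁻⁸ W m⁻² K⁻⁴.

For two large parallel gray plates, q = σ(T₁⁴ − T₂⁴) / (1/ε₁ + 1/ε₂ − 1).
1/ε₁ + 1/ε₂ − 1 = 1/0.36 + 1/0.55 − 1 = 3.596.
T₁⁴ − T₂⁴ = 1.07×10^12 − 1.91×10^11 = 8.83×10^11 K⁴.
q = 5.67×10⁻⁸ × 8.83×10^11 / 3.596 = 13900 W/m².

q ≈ 13900 W/m²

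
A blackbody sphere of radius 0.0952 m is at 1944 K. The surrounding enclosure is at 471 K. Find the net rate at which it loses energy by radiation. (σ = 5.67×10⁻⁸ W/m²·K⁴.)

A = 4πr² = 4π × (0.0952)² = 0.114 m².
Q = σA(T⁴ − T_s⁴). T⁴ − T_s⁴ = (1944)⁴ − (471)⁴ = 1.43×10^13 − 4.92×10^10 = 1.42×10^13 K⁴.
Q = 5.67×10⁻⁸ × 0.114 × 1.42×10^13 = 91900 W.

Q ≈ 91900 W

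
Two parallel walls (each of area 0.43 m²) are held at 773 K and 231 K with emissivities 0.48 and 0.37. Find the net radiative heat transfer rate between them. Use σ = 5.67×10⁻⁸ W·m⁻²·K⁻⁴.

For two large parallel gray plates, q = σ(T₁⁴ − T₂⁴) / (1/ε₁ + 1/ε₂ − 1).
1/ε₁ + 1/ε₂ − 1 = 1/0.48 + 1/0.37 − 1 = 3.786.
T₁⁴ − T₂⁴ = 3.57×10^11 − 2.85×10^9 = 3.54×10^11 K⁴.
q = 5.67×10⁻⁸ × 3.54×10^11 / 3.786 = 5300 W/m².
Q = q·A = 5300 × 0.43 = 2280 W.

Q ≈ 2280 W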